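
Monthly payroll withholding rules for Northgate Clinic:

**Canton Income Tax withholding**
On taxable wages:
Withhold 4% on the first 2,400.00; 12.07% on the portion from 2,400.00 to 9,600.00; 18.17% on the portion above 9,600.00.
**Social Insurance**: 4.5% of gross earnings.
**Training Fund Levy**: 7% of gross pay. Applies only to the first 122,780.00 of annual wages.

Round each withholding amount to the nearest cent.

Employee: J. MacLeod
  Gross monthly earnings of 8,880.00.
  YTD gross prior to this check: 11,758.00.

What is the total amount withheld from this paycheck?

1,899.34

Canton Income Tax: taxable = 8,880.00
  96.00 + 12.07% × (8,880.00 − 2,400.00) = 96.00 + 12.07% × 6,480.00 = 878.14
Social Insurance: 4.5% × 8,880.00 = 399.60
Training Fund Levy: 7% × 8,880.00 = 621.60
Total: 878.14 + 399.60 + 621.60 = 1,899.34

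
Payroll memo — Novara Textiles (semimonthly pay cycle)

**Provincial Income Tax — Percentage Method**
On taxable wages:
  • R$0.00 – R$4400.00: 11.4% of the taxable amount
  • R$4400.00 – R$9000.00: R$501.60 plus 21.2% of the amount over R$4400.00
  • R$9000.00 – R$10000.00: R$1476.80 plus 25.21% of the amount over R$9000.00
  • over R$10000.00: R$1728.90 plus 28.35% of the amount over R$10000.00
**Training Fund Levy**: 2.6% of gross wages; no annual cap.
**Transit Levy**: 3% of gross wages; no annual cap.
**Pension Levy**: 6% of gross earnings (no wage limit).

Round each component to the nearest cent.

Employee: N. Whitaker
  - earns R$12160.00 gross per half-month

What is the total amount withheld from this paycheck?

R$3751.82

Provincial Income Tax: taxable = R$12160.00
  R$1728.90 + 28.35% × (R$12160.00 − R$10000.00) = R$1728.90 + 28.35% × R$2160.00 = R$2341.26
Training Fund Levy: 2.6% × R$12160.00 = R$316.16
Transit Levy: 3% × R$12160.00 = R$364.80
Pension Levy: 6% × R$12160.00 = R$729.60
Total: R$2341.26 + R$316.16 + R$364.80 + R$729.60 = R$3751.82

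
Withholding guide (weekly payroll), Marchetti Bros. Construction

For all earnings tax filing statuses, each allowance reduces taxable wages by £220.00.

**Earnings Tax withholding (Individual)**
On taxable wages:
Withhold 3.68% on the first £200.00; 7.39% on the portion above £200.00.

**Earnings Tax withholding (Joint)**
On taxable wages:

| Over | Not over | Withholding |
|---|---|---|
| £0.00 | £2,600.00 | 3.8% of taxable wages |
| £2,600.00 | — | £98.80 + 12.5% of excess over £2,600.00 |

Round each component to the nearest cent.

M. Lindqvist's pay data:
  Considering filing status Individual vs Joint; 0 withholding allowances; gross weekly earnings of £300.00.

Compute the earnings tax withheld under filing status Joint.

£11.40

Earnings Tax (Joint): taxable = £300.00
  3.8% × £300.00 = £11.40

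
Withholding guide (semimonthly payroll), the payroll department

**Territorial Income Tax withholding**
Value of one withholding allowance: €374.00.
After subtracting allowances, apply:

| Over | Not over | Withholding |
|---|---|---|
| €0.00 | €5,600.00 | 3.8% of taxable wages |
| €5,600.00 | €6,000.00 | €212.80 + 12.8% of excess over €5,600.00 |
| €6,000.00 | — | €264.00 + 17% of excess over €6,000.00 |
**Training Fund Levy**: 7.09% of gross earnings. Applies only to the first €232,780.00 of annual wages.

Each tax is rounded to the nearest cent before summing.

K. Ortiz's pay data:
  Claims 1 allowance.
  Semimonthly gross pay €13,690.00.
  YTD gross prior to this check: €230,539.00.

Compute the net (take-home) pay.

€12,023.39

Territorial Income Tax: taxable = €13,690.00 − 1×€374.00 = €13,316.00
  €264.00 + 17% × (€13,316.00 − €6,000.00) = €264.00 + 17% × €7,316.00 = €1,507.72
Training Fund Levy: cap €232,780.00 − YTD €230,539.00 = €2,241.00 subject; 7.09% × €2,241.00 = €158.89
Total withheld: €1,507.72 + €158.89 = €1,666.61
Net pay: €13,690.00 − €1,666.61 = €12,023.39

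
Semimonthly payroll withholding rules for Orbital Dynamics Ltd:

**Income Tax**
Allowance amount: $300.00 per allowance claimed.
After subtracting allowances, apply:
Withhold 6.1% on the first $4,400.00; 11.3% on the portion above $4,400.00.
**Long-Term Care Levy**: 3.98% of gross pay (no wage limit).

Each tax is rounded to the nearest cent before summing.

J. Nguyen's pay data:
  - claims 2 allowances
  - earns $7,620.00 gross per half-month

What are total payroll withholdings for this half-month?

$867.74

Income Tax: taxable = $7,620.00 − 2×$300.00 = $7,020.00
  $268.40 + 11.3% × ($7,020.00 − $4,400.00) = $268.40 + 11.3% × $2,620.00 = $564.46
Long-Term Care Levy: 3.98% × $7,620.00 = $303.28
Total: $564.46 + $303.28 = $867.74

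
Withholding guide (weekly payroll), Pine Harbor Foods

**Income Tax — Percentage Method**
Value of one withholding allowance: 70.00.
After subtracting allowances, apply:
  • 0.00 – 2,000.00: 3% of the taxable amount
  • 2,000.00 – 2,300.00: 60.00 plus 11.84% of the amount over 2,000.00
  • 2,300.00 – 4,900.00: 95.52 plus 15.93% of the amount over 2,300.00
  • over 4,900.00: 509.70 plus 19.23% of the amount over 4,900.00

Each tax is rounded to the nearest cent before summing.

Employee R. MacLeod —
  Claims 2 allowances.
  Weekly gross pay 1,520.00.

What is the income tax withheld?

41.40

Income Tax: taxable = 1,520.00 − 2×70.00 = 1,380.00
  3% × 1,380.00 = 41.40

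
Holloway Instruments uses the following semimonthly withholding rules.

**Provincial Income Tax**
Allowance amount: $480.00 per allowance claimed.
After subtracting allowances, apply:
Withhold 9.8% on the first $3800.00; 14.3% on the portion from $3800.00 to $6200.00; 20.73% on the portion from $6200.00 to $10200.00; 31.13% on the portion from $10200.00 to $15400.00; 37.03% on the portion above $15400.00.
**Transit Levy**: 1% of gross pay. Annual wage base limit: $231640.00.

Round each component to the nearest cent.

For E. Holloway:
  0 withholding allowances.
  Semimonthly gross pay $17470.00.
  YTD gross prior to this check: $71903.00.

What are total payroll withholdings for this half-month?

Provincial Income Tax: taxable = $17470.00
  $3163.56 + 37.03% × ($17470.00 − $15400.00) = $3163.56 + 37.03% × $2070.00 = $3930.08
Transit Levy: 1% × $17470.00 = $174.70
Total: $3930.08 + $174.70 = $4104.78

$4104.78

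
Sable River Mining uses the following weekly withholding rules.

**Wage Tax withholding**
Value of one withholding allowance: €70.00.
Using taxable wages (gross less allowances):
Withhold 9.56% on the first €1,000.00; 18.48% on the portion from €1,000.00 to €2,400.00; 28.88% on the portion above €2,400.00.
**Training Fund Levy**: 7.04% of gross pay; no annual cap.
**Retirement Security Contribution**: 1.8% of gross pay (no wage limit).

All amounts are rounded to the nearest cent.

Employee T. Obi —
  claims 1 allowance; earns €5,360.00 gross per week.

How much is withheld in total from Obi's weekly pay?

€1,662.77

Wage Tax: taxable = €5,360.00 − 1×€70.00 = €5,290.00
  €354.32 + 28.88% × (€5,290.00 − €2,400.00) = €354.32 + 28.88% × €2,890.00 = €1,188.95
Training Fund Levy: 7.04% × €5,360.00 = €377.34
Retirement Security Contribution: 1.8% × €5,360.00 = €96.48
Total: €1,188.95 + €377.34 + €96.48 = €1,662.77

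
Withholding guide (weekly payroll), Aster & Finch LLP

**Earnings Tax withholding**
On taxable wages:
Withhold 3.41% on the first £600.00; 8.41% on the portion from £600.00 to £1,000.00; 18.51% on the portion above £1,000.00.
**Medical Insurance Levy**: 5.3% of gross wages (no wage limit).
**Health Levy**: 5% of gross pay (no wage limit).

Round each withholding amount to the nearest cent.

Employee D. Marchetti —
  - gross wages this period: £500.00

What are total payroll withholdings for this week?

Earnings Tax: taxable = £500.00
  3.41% × £500.00 = £17.05
Medical Insurance Levy: 5.3% × £500.00 = £26.50
Health Levy: 5% × £500.00 = £25.00
Total: £17.05 + £26.50 + £25.00 = £68.55

£68.55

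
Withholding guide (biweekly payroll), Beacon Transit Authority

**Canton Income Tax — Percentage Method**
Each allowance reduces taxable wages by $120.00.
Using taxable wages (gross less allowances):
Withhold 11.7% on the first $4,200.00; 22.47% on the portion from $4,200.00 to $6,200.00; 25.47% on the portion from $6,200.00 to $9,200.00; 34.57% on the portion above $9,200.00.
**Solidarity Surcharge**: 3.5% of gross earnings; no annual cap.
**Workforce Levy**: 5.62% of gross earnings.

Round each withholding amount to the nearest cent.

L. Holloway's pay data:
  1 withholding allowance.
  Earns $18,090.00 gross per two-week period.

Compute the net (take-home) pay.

$11,703.50

Canton Income Tax: taxable = $18,090.00 − 1×$120.00 = $17,970.00
  $1,704.90 + 34.57% × ($17,970.00 − $9,200.00) = $1,704.90 + 34.57% × $8,770.00 = $4,736.69
Solidarity Surcharge: 3.5% × $18,090.00 = $633.15
Workforce Levy: 5.62% × $18,090.00 = $1,016.66
Total withheld: $4,736.69 + $633.15 + $1,016.66 = $6,386.50
Net pay: $18,090.00 − $6,386.50 = $11,703.50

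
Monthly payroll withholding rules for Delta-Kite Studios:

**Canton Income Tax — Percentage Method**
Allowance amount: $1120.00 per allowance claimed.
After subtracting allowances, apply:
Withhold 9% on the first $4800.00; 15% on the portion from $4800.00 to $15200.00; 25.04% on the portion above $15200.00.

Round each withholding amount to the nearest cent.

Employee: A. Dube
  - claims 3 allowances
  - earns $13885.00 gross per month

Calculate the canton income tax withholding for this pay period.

$1290.75

Canton Income Tax: taxable = $13885.00 − 3×$1120.00 = $10525.00
  $432.00 + 15% × ($10525.00 − $4800.00) = $432.00 + 15% × $5725.00 = $1290.75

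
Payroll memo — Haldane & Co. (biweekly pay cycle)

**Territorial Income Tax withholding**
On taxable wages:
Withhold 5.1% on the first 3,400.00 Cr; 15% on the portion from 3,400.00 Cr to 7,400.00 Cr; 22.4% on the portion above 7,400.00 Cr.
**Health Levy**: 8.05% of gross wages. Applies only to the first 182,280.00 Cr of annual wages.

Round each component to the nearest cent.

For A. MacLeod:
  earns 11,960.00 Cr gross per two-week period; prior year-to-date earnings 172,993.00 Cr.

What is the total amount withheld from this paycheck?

Territorial Income Tax: taxable = 11,960.00 Cr
  773.40 Cr + 22.4% × (11,960.00 Cr − 7,400.00 Cr) = 773.40 Cr + 22.4% × 4,560.00 Cr = 1,794.84 Cr
Health Levy: cap 182,280.00 Cr − YTD 172,993.00 Cr = 9,287.00 Cr subject; 8.05% × 9,287.00 Cr = 747.60 Cr
Total: 1,794.84 Cr + 747.60 Cr = 2,542.44 Cr

2,542.44 Cr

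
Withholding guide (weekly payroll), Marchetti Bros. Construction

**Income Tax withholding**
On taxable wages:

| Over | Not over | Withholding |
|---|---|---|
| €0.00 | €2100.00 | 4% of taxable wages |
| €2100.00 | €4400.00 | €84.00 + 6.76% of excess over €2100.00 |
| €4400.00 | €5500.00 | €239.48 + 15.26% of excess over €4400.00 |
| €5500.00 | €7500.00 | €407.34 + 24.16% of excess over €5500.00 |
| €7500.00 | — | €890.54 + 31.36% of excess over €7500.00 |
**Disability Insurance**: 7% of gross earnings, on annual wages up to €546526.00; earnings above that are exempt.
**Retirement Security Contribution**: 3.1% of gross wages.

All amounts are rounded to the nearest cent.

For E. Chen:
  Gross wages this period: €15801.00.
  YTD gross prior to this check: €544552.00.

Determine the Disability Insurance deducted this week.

Disability Insurance: cap €546526.00 − YTD €544552.00 = €1974.00 subject; 7% × €1974.00 = €138.18

€138.18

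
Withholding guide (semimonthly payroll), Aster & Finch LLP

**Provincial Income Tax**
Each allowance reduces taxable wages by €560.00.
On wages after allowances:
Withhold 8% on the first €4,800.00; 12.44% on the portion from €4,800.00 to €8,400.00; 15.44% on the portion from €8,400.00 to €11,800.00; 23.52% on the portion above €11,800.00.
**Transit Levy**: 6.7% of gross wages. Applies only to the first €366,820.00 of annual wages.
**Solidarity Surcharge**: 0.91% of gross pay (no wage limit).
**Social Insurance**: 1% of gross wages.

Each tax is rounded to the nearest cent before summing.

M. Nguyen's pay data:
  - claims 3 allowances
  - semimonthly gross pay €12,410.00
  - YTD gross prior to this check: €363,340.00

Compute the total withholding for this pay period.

Provincial Income Tax: taxable = €12,410.00 − 3×€560.00 = €10,730.00
  €831.84 + 15.44% × (€10,730.00 − €8,400.00) = €831.84 + 15.44% × €2,330.00 = €1,191.59
Transit Levy: cap €366,820.00 − YTD €363,340.00 = €3,480.00 subject; 6.7% × €3,480.00 = €233.16
Solidarity Surcharge: 0.91% × €12,410.00 = €112.93
Social Insurance: 1% × €12,410.00 = €124.10
Total: €1,191.59 + €233.16 + €112.93 + €124.10 = €1,661.78

€1,661.78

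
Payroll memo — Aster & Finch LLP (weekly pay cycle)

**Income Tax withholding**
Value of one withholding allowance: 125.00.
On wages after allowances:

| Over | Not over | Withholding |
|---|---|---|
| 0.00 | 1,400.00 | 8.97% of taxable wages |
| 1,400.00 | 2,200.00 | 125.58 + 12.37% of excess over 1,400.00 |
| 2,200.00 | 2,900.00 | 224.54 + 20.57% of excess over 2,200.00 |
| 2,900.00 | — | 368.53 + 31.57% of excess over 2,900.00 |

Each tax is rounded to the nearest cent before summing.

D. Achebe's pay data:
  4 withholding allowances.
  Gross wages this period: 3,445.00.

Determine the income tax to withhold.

382.74

Income Tax: taxable = 3,445.00 − 4×125.00 = 2,945.00
  368.53 + 31.57% × (2,945.00 − 2,900.00) = 368.53 + 31.57% × 45.00 = 382.74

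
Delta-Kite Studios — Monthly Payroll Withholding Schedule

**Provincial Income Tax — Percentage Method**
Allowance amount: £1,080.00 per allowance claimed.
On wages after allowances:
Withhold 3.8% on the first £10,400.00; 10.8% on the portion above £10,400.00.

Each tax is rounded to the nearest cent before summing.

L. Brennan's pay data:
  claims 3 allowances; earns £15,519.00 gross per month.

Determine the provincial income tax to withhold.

£598.13

Provincial Income Tax: taxable = £15,519.00 − 3×£1,080.00 = £12,279.00
  £395.20 + 10.8% × (£12,279.00 − £10,400.00) = £395.20 + 10.8% × £1,879.00 = £598.13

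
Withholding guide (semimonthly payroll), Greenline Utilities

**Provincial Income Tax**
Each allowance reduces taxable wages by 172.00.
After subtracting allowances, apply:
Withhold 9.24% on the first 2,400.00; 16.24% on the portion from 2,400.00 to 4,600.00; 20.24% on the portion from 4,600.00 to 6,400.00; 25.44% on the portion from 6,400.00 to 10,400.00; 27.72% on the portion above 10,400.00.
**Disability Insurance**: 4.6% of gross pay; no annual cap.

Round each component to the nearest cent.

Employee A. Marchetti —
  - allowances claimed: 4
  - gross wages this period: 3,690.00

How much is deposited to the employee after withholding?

Provincial Income Tax: taxable = 3,690.00 − 4×172.00 = 3,002.00
  221.76 + 16.24% × (3,002.00 − 2,400.00) = 221.76 + 16.24% × 602.00 = 319.52
Disability Insurance: 4.6% × 3,690.00 = 169.74
Total withheld: 319.52 + 169.74 = 489.26
Net pay: 3,690.00 − 489.26 = 3,200.74

3,200.74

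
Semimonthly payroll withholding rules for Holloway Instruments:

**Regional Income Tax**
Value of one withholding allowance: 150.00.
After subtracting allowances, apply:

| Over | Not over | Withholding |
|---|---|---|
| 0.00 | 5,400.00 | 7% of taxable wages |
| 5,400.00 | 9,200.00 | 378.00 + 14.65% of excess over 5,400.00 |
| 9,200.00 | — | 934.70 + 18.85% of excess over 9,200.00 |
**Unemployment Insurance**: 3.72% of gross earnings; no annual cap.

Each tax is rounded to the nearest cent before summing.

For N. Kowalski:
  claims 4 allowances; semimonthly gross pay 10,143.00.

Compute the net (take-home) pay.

Regional Income Tax: taxable = 10,143.00 − 4×150.00 = 9,543.00
  934.70 + 18.85% × (9,543.00 − 9,200.00) = 934.70 + 18.85% × 343.00 = 999.36
Unemployment Insurance: 3.72% × 10,143.00 = 377.32
Total withheld: 999.36 + 377.32 = 1,376.68
Net pay: 10,143.00 − 1,376.68 = 8,766.32

8,766.32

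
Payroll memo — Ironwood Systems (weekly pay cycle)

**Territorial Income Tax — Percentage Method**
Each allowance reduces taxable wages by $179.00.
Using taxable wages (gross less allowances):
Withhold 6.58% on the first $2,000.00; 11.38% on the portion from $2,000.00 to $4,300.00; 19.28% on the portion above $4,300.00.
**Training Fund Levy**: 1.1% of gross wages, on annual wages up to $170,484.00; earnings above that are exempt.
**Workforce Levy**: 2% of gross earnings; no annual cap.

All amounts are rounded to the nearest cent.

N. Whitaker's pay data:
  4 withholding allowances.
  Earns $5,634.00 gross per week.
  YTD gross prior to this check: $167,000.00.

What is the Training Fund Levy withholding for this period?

$38.32

Training Fund Levy: cap $170,484.00 − YTD $167,000.00 = $3,484.00 subject; 1.1% × $3,484.00 = $38.32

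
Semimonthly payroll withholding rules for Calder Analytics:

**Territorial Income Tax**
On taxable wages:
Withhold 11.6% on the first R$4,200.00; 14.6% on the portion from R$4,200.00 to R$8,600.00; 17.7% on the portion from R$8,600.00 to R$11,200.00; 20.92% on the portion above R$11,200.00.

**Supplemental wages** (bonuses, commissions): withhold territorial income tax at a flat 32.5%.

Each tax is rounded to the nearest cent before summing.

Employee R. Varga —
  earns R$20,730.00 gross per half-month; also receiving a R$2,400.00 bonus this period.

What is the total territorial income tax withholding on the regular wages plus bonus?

Territorial Income Tax: taxable = R$20,730.00
  R$1,589.80 + 20.92% × (R$20,730.00 − R$11,200.00) = R$1,589.80 + 20.92% × R$9,530.00 = R$3,583.48
Supplemental (32.5% flat on bonus): 32.5% × R$2,400.00 = R$780.00
Total territorial income tax: R$3,583.48 + R$780.00 = R$4,363.48

R$4,363.48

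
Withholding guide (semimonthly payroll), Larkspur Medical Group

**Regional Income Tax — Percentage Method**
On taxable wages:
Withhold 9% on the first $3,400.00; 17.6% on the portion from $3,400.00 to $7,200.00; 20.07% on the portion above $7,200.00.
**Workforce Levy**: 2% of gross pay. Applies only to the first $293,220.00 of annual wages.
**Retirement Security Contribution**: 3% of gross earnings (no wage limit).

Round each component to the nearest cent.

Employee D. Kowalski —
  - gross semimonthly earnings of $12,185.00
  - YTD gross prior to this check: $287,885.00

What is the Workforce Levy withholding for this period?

$106.70

Workforce Levy: cap $293,220.00 − YTD $287,885.00 = $5,335.00 subject; 2% × $5,335.00 = $106.70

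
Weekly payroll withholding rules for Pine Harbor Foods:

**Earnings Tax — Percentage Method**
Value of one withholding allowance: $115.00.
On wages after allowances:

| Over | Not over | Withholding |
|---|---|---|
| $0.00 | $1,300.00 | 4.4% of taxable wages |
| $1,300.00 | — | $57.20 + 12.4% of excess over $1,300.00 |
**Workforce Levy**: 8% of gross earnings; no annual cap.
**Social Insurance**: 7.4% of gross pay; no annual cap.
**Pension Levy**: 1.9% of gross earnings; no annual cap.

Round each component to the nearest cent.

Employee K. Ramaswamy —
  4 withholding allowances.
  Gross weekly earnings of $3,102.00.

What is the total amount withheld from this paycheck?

$760.26

Earnings Tax: taxable = $3,102.00 − 4×$115.00 = $2,642.00
  $57.20 + 12.4% × ($2,642.00 − $1,300.00) = $57.20 + 12.4% × $1,342.00 = $223.61
Workforce Levy: 8% × $3,102.00 = $248.16
Social Insurance: 7.4% × $3,102.00 = $229.55
Pension Levy: 1.9% × $3,102.00 = $58.94
Total: $223.61 + $248.16 + $229.55 + $58.94 = $760.26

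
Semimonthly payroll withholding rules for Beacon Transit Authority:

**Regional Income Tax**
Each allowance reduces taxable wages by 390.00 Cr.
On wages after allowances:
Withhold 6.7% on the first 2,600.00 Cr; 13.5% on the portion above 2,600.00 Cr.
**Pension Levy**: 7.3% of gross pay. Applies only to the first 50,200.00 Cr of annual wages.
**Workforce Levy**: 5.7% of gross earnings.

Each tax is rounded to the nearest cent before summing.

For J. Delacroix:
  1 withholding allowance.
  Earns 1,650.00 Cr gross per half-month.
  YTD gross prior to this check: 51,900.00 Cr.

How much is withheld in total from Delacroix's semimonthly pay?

Regional Income Tax: taxable = 1,650.00 Cr − 1×390.00 Cr = 1,260.00 Cr
  6.7% × 1,260.00 Cr = 84.42 Cr
Pension Levy: YTD 51,900.00 Cr ≥ cap 50,200.00 Cr → 0.00 Cr
Workforce Levy: 5.7% × 1,650.00 Cr = 94.05 Cr
Total: 84.42 Cr + 0.00 Cr + 94.05 Cr = 178.47 Cr

178.47 Cr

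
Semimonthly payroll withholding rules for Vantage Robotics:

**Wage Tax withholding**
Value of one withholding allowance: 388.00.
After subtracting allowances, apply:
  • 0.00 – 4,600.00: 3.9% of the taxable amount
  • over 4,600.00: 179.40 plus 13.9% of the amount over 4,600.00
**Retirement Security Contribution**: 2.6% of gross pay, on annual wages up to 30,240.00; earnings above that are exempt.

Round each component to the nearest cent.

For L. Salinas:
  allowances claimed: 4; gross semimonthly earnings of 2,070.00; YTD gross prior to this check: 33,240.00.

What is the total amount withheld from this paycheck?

20.20

Wage Tax: taxable = 2,070.00 − 4×388.00 = 518.00
  3.9% × 518.00 = 20.20
Retirement Security Contribution: YTD 33,240.00 ≥ cap 30,240.00 → 0.00
Total: 20.20 + 0.00 = 20.20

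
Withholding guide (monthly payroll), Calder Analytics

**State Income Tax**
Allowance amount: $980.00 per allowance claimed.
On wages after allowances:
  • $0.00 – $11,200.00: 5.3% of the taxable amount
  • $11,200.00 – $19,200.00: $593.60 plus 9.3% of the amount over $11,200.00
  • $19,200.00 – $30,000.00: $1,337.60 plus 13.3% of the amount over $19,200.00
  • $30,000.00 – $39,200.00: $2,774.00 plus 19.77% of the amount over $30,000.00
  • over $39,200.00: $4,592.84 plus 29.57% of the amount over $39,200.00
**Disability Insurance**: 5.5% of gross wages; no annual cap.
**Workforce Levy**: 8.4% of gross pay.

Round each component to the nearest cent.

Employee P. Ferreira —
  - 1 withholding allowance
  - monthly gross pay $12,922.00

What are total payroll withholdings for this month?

$2,458.77

State Income Tax: taxable = $12,922.00 − 1×$980.00 = $11,942.00
  $593.60 + 9.3% × ($11,942.00 − $11,200.00) = $593.60 + 9.3% × $742.00 = $662.61
Disability Insurance: 5.5% × $12,922.00 = $710.71
Workforce Levy: 8.4% × $12,922.00 = $1,085.45
Total: $662.61 + $710.71 + $1,085.45 = $2,458.77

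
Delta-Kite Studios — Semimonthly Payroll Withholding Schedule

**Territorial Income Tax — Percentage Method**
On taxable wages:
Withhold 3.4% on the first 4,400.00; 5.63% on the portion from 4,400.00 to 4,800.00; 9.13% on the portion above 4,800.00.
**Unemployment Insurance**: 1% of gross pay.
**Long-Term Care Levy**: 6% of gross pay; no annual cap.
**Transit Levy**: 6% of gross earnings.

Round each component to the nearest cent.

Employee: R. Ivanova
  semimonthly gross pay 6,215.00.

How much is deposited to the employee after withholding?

Territorial Income Tax: taxable = 6,215.00
  172.12 + 9.13% × (6,215.00 − 4,800.00) = 172.12 + 9.13% × 1,415.00 = 301.31
Unemployment Insurance: 1% × 6,215.00 = 62.15
Long-Term Care Levy: 6% × 6,215.00 = 372.90
Transit Levy: 6% × 6,215.00 = 372.90
Total withheld: 301.31 + 62.15 + 372.90 + 372.90 = 1,109.26
Net pay: 6,215.00 − 1,109.26 = 5,105.74

5,105.74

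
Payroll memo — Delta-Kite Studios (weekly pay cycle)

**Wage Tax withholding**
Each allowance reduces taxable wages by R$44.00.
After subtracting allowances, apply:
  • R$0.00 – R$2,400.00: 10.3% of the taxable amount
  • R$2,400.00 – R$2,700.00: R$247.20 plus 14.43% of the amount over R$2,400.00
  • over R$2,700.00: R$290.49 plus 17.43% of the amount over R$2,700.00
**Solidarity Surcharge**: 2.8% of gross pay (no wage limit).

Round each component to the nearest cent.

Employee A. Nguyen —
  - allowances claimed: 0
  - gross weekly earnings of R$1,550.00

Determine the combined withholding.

Wage Tax: taxable = R$1,550.00
  10.3% × R$1,550.00 = R$159.65
Solidarity Surcharge: 2.8% × R$1,550.00 = R$43.40
Total: R$159.65 + R$43.40 = R$203.05

R$203.05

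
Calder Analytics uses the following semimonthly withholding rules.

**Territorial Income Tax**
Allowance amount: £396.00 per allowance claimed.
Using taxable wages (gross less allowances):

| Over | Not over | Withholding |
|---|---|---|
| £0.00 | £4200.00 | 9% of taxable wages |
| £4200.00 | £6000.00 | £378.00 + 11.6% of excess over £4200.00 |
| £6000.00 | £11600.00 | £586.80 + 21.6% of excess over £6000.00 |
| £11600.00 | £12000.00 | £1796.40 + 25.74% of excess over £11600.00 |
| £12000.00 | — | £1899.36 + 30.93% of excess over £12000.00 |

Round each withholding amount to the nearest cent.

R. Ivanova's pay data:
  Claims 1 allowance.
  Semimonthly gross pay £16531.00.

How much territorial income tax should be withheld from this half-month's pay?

£3178.32

Territorial Income Tax: taxable = £16531.00 − 1×£396.00 = £16135.00
  £1899.36 + 30.93% × (£16135.00 − £12000.00) = £1899.36 + 30.93% × £4135.00 = £3178.32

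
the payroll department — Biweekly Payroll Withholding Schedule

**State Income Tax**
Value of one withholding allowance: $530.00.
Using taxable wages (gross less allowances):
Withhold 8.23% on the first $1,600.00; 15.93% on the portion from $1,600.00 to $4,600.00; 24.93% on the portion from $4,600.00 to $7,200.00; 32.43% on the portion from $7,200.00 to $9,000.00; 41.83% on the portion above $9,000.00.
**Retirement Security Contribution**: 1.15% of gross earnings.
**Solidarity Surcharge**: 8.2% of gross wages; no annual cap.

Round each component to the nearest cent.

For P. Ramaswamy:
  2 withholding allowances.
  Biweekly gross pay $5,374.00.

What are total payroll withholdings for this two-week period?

$1,066.49

State Income Tax: taxable = $5,374.00 − 2×$530.00 = $4,314.00
  $131.68 + 15.93% × ($4,314.00 − $1,600.00) = $131.68 + 15.93% × $2,714.00 = $564.02
Retirement Security Contribution: 1.15% × $5,374.00 = $61.80
Solidarity Surcharge: 8.2% × $5,374.00 = $440.67
Total: $564.02 + $61.80 + $440.67 = $1,066.49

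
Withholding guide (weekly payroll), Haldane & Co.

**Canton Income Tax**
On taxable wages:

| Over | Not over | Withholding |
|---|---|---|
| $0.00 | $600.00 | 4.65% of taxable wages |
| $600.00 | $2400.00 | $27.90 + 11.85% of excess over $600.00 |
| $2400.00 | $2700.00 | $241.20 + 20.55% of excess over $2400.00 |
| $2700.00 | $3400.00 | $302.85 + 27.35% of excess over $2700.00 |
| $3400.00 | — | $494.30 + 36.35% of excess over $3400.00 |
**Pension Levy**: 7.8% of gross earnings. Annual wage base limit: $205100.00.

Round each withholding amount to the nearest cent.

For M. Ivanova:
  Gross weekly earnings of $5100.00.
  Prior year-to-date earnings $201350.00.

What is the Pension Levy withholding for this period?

Pension Levy: cap $205100.00 − YTD $201350.00 = $3750.00 subject; 7.8% × $3750.00 = $292.50

$292.50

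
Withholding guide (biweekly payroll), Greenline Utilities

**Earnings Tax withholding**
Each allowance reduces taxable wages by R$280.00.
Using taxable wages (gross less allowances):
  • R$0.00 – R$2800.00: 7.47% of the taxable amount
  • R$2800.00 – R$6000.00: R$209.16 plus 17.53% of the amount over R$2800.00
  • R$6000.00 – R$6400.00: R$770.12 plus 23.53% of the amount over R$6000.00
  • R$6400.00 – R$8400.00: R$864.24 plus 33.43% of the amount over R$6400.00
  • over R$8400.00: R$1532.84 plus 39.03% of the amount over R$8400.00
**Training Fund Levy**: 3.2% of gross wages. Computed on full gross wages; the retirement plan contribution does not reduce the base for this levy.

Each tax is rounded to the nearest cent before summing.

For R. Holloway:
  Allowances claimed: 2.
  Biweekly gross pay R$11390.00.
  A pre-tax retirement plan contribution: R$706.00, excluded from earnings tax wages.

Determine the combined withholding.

R$2570.20

Earnings Tax: taxable = R$11390.00 − R$706.00 − 2×R$280.00 = R$10124.00
  R$1532.84 + 39.03% × (R$10124.00 − R$8400.00) = R$1532.84 + 39.03% × R$1724.00 = R$2205.72
Training Fund Levy: 3.2% × R$11390.00 = R$364.48
Total: R$2205.72 + R$364.48 = R$2570.20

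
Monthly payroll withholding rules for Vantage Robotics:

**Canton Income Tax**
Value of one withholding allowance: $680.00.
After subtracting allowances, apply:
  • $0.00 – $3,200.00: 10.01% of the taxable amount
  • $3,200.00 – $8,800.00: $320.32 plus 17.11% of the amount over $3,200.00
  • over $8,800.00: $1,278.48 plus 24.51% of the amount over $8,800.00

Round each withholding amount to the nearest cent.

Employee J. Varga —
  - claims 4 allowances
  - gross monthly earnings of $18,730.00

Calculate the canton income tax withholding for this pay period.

$3,045.65

Canton Income Tax: taxable = $18,730.00 − 4×$680.00 = $16,010.00
  $1,278.48 + 24.51% × ($16,010.00 − $8,800.00) = $1,278.48 + 24.51% × $7,210.00 = $3,045.65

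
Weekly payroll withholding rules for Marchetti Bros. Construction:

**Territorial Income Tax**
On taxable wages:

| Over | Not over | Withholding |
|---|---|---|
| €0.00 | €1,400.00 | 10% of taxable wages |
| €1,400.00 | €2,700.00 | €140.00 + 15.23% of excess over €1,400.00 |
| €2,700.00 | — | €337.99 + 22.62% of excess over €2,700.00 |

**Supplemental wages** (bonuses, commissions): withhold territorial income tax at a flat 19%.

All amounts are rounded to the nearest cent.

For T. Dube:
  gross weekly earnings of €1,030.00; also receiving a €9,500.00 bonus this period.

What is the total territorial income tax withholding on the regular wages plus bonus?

€1,908.00

Territorial Income Tax: taxable = €1,030.00
  10% × €1,030.00 = €103.00
Supplemental (19% flat on bonus): 19% × €9,500.00 = €1,805.00
Total territorial income tax: €103.00 + €1,805.00 = €1,908.00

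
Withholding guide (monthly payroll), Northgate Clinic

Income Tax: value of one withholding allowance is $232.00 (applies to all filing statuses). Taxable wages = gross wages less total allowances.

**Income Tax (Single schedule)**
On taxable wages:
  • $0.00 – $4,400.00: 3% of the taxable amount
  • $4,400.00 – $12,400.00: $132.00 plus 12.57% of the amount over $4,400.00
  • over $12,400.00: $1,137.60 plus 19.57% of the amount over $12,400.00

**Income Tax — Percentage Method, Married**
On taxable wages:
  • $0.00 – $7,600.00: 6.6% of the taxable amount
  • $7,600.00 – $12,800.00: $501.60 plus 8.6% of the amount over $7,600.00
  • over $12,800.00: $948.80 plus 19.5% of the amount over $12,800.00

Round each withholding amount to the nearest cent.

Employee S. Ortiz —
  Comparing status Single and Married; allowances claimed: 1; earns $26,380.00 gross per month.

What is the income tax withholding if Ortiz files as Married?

Income Tax (Married): taxable = $26,380.00 − 1×$232.00 = $26,148.00
  $948.80 + 19.5% × ($26,148.00 − $12,800.00) = $948.80 + 19.5% × $13,348.00 = $3,551.66

$3,551.66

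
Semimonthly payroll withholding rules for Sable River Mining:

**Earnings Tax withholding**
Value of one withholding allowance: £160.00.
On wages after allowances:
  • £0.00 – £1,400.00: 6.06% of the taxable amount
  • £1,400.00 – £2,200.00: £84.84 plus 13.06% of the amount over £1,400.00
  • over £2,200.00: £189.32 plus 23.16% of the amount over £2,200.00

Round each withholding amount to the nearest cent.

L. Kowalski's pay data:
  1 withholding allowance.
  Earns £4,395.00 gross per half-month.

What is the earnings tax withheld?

Earnings Tax: taxable = £4,395.00 − 1×£160.00 = £4,235.00
  £189.32 + 23.16% × (£4,235.00 − £2,200.00) = £189.32 + 23.16% × £2,035.00 = £660.63

£660.63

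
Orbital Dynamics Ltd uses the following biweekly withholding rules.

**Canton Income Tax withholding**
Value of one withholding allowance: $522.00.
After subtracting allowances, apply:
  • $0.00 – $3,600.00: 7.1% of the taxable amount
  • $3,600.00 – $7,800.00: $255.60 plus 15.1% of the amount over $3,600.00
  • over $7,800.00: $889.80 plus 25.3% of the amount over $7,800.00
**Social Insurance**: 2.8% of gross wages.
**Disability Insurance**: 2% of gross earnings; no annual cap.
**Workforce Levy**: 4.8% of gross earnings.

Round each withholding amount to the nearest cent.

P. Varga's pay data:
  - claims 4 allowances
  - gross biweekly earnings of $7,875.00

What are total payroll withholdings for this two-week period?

Canton Income Tax: taxable = $7,875.00 − 4×$522.00 = $5,787.00
  $255.60 + 15.1% × ($5,787.00 − $3,600.00) = $255.60 + 15.1% × $2,187.00 = $585.84
Social Insurance: 2.8% × $7,875.00 = $220.50
Disability Insurance: 2% × $7,875.00 = $157.50
Workforce Levy: 4.8% × $7,875.00 = $378.00
Total: $585.84 + $220.50 + $157.50 + $378.00 = $1,341.84

$1,341.84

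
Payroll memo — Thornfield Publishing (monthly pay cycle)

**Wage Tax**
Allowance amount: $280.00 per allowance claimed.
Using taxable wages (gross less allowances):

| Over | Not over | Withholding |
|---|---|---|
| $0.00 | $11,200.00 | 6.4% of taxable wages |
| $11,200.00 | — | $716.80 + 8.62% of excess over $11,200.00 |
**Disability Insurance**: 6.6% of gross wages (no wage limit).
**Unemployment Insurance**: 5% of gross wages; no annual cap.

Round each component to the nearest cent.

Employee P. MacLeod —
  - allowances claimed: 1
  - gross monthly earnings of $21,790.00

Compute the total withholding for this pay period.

Wage Tax: taxable = $21,790.00 − 1×$280.00 = $21,510.00
  $716.80 + 8.62% × ($21,510.00 − $11,200.00) = $716.80 + 8.62% × $10,310.00 = $1,605.52
Disability Insurance: 6.6% × $21,790.00 = $1,438.14
Unemployment Insurance: 5% × $21,790.00 = $1,089.50
Total: $1,605.52 + $1,438.14 + $1,089.50 = $4,133.16

$4,133.16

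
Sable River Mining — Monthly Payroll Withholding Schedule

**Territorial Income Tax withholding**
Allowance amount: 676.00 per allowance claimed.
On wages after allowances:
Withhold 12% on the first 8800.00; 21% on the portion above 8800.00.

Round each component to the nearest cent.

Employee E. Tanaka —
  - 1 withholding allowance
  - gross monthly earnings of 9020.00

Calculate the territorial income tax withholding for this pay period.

Territorial Income Tax: taxable = 9020.00 − 1×676.00 = 8344.00
  12% × 8344.00 = 1001.28

1001.28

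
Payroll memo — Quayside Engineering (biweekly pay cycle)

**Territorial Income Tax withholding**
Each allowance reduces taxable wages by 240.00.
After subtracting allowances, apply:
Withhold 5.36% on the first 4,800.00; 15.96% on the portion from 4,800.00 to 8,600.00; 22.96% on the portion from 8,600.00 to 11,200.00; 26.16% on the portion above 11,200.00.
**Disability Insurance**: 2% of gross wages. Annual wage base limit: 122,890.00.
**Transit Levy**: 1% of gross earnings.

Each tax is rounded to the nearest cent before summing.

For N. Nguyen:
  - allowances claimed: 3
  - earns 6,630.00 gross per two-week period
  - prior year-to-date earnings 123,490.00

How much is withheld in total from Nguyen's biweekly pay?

Territorial Income Tax: taxable = 6,630.00 − 3×240.00 = 5,910.00
  257.28 + 15.96% × (5,910.00 − 4,800.00) = 257.28 + 15.96% × 1,110.00 = 434.44
Disability Insurance: YTD 123,490.00 ≥ cap 122,890.00 → 0.00
Transit Levy: 1% × 6,630.00 = 66.30
Total: 434.44 + 0.00 + 66.30 = 500.74

500.74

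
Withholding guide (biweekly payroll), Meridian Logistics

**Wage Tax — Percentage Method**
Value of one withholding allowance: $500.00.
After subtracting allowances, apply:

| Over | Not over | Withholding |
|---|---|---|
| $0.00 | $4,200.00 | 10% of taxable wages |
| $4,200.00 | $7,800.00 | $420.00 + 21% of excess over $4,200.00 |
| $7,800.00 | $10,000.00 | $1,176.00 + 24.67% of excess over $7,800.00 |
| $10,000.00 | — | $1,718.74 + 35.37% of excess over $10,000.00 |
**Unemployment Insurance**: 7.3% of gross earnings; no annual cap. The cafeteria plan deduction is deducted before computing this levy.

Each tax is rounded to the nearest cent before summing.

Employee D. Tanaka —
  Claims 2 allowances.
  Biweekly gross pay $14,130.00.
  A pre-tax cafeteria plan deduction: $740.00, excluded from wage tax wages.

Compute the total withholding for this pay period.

Wage Tax: taxable = $14,130.00 − $740.00 − 2×$500.00 = $12,390.00
  $1,718.74 + 35.37% × ($12,390.00 − $10,000.00) = $1,718.74 + 35.37% × $2,390.00 = $2,564.08
Unemployment Insurance: 7.3% × $13,390.00 = $977.47
Total: $2,564.08 + $977.47 = $3,541.55

$3,541.55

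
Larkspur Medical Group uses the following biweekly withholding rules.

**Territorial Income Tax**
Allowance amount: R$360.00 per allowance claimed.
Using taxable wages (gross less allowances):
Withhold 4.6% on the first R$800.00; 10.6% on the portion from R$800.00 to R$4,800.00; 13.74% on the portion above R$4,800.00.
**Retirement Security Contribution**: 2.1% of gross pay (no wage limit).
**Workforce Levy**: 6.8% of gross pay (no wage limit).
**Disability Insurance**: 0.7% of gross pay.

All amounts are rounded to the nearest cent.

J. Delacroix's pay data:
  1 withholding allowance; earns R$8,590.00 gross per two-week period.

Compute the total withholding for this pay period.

R$1,756.72

Territorial Income Tax: taxable = R$8,590.00 − 1×R$360.00 = R$8,230.00
  R$460.80 + 13.74% × (R$8,230.00 − R$4,800.00) = R$460.80 + 13.74% × R$3,430.00 = R$932.08
Retirement Security Contribution: 2.1% × R$8,590.00 = R$180.39
Workforce Levy: 6.8% × R$8,590.00 = R$584.12
Disability Insurance: 0.7% × R$8,590.00 = R$60.13
Total: R$932.08 + R$180.39 + R$584.12 + R$60.13 = R$1,756.72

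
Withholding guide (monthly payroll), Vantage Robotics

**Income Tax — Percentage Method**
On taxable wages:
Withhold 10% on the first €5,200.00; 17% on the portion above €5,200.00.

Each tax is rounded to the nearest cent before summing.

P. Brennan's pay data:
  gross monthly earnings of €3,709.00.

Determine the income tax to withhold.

€370.90

Income Tax: taxable = €3,709.00
  10% × €3,709.00 = €370.90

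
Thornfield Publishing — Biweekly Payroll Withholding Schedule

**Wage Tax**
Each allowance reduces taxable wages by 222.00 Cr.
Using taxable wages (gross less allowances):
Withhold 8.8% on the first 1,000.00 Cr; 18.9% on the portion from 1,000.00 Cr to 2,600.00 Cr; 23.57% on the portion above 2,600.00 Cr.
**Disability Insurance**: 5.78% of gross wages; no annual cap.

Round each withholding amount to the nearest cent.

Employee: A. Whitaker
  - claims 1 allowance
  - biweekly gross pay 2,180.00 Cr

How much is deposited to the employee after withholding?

Wage Tax: taxable = 2,180.00 Cr − 1×222.00 Cr = 1,958.00 Cr
  88.00 Cr + 18.9% × (1,958.00 Cr − 1,000.00 Cr) = 88.00 Cr + 18.9% × 958.00 Cr = 269.06 Cr
Disability Insurance: 5.78% × 2,180.00 Cr = 126.00 Cr
Total withheld: 269.06 Cr + 126.00 Cr = 395.06 Cr
Net pay: 2,180.00 Cr − 395.06 Cr = 1,784.94 Cr

1,784.94 Cr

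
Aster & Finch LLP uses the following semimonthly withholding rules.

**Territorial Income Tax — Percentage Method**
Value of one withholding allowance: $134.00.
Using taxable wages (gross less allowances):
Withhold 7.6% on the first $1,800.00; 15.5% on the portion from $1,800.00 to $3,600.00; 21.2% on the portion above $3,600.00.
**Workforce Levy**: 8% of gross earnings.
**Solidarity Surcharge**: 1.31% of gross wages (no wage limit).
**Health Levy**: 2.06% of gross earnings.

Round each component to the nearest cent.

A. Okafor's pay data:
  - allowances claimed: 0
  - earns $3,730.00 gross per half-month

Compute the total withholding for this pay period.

Territorial Income Tax: taxable = $3,730.00
  $415.80 + 21.2% × ($3,730.00 − $3,600.00) = $415.80 + 21.2% × $130.00 = $443.36
Workforce Levy: 8% × $3,730.00 = $298.40
Solidarity Surcharge: 1.31% × $3,730.00 = $48.86
Health Levy: 2.06% × $3,730.00 = $76.84
Total: $443.36 + $298.40 + $48.86 + $76.84 = $867.46

$867.46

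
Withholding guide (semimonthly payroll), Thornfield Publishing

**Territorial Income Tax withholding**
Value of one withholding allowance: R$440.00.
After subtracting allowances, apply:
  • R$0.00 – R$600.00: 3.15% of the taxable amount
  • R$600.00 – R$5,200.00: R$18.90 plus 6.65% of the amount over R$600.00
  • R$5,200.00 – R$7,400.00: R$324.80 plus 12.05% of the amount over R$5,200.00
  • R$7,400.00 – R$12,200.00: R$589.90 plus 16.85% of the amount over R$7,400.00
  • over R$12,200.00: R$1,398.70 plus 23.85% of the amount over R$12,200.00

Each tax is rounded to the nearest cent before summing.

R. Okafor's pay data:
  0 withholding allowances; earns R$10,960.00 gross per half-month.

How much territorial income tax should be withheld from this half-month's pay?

R$1,189.76

Territorial Income Tax: taxable = R$10,960.00
  R$589.90 + 16.85% × (R$10,960.00 − R$7,400.00) = R$589.90 + 16.85% × R$3,560.00 = R$1,189.76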